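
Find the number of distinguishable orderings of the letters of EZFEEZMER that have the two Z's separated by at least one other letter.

5880

There are 9!/(4!·2!) = 7560 arrangements of EZFEEZMER in total.
If the two Z's are adjacent, glue them into one block, leaving 8 items to arrange: (8)!/(4!) = 1680 ways.
Subtracting, 7560 − 1680 = 5880 arrangements keep the Z's apart.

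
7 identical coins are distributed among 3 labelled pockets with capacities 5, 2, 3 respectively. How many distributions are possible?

9

Without the upper bounds there are C(9,2) = 36 ways to split 7 among 3 pockets.
Subtract solutions that violate a single cap (substitute x_i' = x_i − (cap_i+1)): x_1 ≥ 6 gives C(3,2) = 3; x_2 ≥ 3 gives C(6,2) = 15; x_3 ≥ 4 gives C(5,2) = 10. Together 28.
Add back pairs where two caps are both exceeded: 0 + 0 + 1 = 1.
By inclusion–exclusion the count is 36 − 28 + 1 = 9.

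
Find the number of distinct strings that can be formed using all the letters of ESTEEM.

120

Letter multiplicities in ESTEEM: E×3, M×1, S×1, T×1.
So there are 6! / (3!) = 120 distinguishable arrangements.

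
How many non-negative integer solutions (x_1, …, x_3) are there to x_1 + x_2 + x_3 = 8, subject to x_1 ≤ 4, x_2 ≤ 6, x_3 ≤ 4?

22

Ignoring the caps, the number of non-negative solutions to x_1+…+x_3 = 8 is C(10,2) = 45.
Subtract solutions that violate a single cap (substitute x_i' = x_i − (cap_i+1)): x_1 ≥ 5 gives C(5,2) = 10; x_2 ≥ 7 gives C(3,2) = 3; x_3 ≥ 5 gives C(5,2) = 10. Together 23.
No two caps can be exceeded simultaneously, so the pair terms are all 0.
By inclusion–exclusion the count is 45 − 23 + 0 = 22.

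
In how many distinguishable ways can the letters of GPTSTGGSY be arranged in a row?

15120

The 9 letters of GPTSTGGSY have repeats: G appearing 3 times, S appearing twice, and T appearing twice.
Dividing 9! = 362880 by 3!·2!·2! = 24 for the repeated letters gives 15120.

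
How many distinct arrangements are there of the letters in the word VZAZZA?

60

VZAZZA has 6 letters with A appearing twice and Z appearing 3 times.
Dividing 6! = 720 by 3!·2! = 12 for the repeated letters gives 60.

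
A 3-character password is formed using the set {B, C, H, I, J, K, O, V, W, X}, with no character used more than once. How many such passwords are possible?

This is a permutation of 3 out of 10: P(10,3) = 10!/7!.
That product is 10 × 9 × 8 = 720.

720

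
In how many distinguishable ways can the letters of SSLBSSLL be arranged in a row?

SSLBSSLL has 8 letters with L appearing 3 times and S appearing 4 times.
Dividing 8! = 40320 by 4!·3! = 144 for the repeated letters gives 280.

280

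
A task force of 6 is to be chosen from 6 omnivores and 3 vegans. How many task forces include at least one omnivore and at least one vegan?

Total 6-person selections from all 9: C(9,6) = 84.
Selections missing a whole group: no omnivores → C(3,6) = 0; no vegans → C(6,6) = 1.
Both groups omitted at once is impossible, so 84 − 1 = 83.

83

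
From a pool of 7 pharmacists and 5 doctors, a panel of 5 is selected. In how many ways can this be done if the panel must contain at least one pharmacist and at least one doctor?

770

Unrestricted: C(12,5) = 792 ways to pick any 5 of the 12.
Selections missing a whole group: no pharmacists → C(5,5) = 1; no doctors → C(7,5) = 21.
Both groups omitted at once is impossible, so 792 − 22 = 770.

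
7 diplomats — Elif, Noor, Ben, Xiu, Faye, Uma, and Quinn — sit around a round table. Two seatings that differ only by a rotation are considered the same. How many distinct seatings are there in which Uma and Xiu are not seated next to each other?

480

All circular seatings of 7 people number (6)! = 720.
Seatings with Uma beside Xiu: treat them as a block with 2 internal orders, giving 2 × (5)! = 240.
Subtracting, 720 − 240 = 480.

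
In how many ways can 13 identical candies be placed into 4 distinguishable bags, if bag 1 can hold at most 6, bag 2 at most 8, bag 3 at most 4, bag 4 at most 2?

By stars and bars, unrestricted non-negative solutions to x_1+…+x_4 = 13 number C(13+3,3) = 560.
Subtract solutions that violate a single cap (substitute x_i' = x_i − (cap_i+1)): x_1 ≥ 7 gives C(9,3) = 84; x_2 ≥ 9 gives C(7,3) = 35; x_3 ≥ 5 gives C(11,3) = 165; x_4 ≥ 3 gives C(13,3) = 286. Together 570.
Add back pairs where two caps are both exceeded: 0 + 4 + 20 + 0 + 4 + 56 = 84.
By inclusion–exclusion the count is 560 − 570 + 84 = 74.

74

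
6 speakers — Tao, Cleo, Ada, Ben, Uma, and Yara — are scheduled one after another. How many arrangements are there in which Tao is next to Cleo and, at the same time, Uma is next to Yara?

Treat {Tao,Cleo} as one block (2 orders) and {Uma,Yara} as another (2 orders).
That leaves 4 units to arrange: 2 × 2 × 4! = 4 × 24 = 96.

96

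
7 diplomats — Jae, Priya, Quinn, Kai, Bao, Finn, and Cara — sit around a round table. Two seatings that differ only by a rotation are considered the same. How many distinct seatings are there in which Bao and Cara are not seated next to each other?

Without the restriction there are (6)! = 720 seatings.
Seatings with Bao beside Cara: treat them as a block with 2 internal orders, giving 2 × (5)! = 240.
Subtracting, 720 − 240 = 480.

480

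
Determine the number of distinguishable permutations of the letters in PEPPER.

The 6 letters of PEPPER have repeats: E appearing twice and P appearing 3 times.
So there are 6! / (3!·2!) = 60 distinguishable arrangements.

60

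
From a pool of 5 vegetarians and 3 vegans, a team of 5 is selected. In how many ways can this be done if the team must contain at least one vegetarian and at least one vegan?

With no constraint there are C(8,5) = 56 possible selections.
Subtract selections that omit an entire group: no vegetarians → C(3,5) = 0; no vegans → C(5,5) = 1.
Both groups omitted at once is impossible, so 56 − 1 = 55.

55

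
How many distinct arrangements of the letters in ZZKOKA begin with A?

Fix A in the first position and arrange the remaining 5 letters.
Those 5 letters have K appearing twice and Z appearing twice, giving (5)!/(2!·2!) = 30.

30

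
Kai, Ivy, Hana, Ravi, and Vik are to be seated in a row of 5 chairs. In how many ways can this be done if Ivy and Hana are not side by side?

72

There are 5! = 120 arrangements in all. If Ivy and Hana are adjacent, merging them into one block gives 2·(4)! = 48 arrangements.
So 120 − 48 = 72 arrangements keep them apart.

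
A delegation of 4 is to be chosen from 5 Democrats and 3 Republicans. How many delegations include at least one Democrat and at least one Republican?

65

Total 4-person selections from all 8: C(8,4) = 70.
Subtract selections that omit an entire group: no Democrats → C(3,4) = 0; no Republicans → C(5,4) = 5.
Both groups omitted at once is impossible, so 70 − 5 = 65.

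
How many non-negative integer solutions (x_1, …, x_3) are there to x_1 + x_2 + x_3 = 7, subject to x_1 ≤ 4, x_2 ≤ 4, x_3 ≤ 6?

23

Ignoring the caps, the number of non-negative solutions to x_1+…+x_3 = 7 is C(9,2) = 36.
Subtract solutions that violate a single cap (substitute x_i' = x_i − (cap_i+1)): x_1 ≥ 5 gives C(4,2) = 6; x_2 ≥ 5 gives C(4,2) = 6; x_3 ≥ 7 gives C(2,2) = 1. Together 13.
No two caps can be exceeded simultaneously, so the pair terms are all 0.
By inclusion–exclusion the count is 36 − 13 + 0 = 23.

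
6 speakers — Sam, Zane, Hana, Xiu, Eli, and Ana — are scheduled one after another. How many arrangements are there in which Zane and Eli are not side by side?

480

There are 6! = 720 arrangements in all. If Zane and Eli are adjacent, merging them into one block gives 2·(5)! = 240 arrangements.
So 720 − 240 = 480 arrangements keep them apart.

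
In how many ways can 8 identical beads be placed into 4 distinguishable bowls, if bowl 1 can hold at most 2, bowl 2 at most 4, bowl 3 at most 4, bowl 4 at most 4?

52

By stars and bars, unrestricted non-negative solutions to x_1+…+x_4 = 8 number C(8+3,3) = 165.
Subtract solutions that violate a single cap (substitute x_i' = x_i − (cap_i+1)): x_1 ≥ 3 gives C(8,3) = 56; x_2 ≥ 5 gives C(6,3) = 20; x_3 ≥ 5 gives C(6,3) = 20; x_4 ≥ 5 gives C(6,3) = 20. Together 116.
Add back pairs where two caps are both exceeded: 1 + 1 + 1 + 0 + 0 + 0 = 3.
By inclusion–exclusion the count is 165 − 116 + 3 = 52.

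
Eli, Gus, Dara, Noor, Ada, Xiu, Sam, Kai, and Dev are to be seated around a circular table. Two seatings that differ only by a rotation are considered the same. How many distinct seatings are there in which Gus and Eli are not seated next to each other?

30240

Without the restriction there are (8)! = 40320 seatings.
Those with Gus next to Eli: fuse the pair into one unit and seat 8 units around a circle — 2·(7)! = 10080.
Subtracting, 40320 − 10080 = 30240.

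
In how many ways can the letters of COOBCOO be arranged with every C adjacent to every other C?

30

Treat the 2 copies of C as a single block. The multiset to arrange is then {CC, B, O, O, O, O}, 6 items in all.
That gives (6)!/(4!) = 30 arrangements.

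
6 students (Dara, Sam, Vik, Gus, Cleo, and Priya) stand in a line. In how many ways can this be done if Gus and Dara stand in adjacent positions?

Treat {Gus, Dara} as a single unit. There are 5 units to order, and the pair itself can be ordered 2 ways.
So the count is 2·(5)! = 240.

240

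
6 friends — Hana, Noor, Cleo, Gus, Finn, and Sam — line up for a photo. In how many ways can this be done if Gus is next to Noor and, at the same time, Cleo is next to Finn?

96

Treat {Gus,Noor} as one block (2 orders) and {Cleo,Finn} as another (2 orders).
That leaves 4 units to arrange: 2 × 2 × 4! = 4 × 24 = 96.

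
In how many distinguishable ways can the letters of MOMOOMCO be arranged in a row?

280

MOMOOMCO has 8 letters with M appearing 3 times and O appearing 4 times.
So there are 8! / (4!·3!) = 280 distinguishable arrangements.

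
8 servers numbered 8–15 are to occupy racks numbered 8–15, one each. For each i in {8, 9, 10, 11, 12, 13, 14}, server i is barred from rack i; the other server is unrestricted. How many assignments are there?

16687

Let Aᵢ (for 8 ≤ i ≤ 14) be the placements that put server i in its forbidden rack. Any j of these fix j positions, leaving (8−j)! ways to fill the rest, and there are C(7,j) ways to pick which j.
By inclusion–exclusion, the number of valid placements is Σ_{j=0}^{7} (−1)^j C(7,j)·(8−j)!.
Computing: 40320 − 35280 + 15120 − 4200 + 840 − 126 + 14 − 1 = 16687.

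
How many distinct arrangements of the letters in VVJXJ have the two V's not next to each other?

There are 5!/(2!·2!) = 30 arrangements of VVJXJ in total.
Arrangements with the V's together: treat VV as one letter, giving (4)!/(2!) = 12.
Subtracting, 30 − 12 = 18 arrangements keep the V's apart.

18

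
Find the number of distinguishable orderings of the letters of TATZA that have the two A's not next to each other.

There are 5!/(2!·2!) = 30 arrangements of TATZA in total.
Arrangements with the A's together: treat AA as one letter, giving (4)!/(2!) = 12.
Hence 30 − 12 = 18.

18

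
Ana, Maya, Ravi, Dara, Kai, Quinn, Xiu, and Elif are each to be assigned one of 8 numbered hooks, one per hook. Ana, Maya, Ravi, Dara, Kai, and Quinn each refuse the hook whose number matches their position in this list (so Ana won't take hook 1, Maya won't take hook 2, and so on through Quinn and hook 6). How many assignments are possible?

Let Aᵢ (for 1 ≤ i ≤ 6) be the placements that put person i in their forbidden hook. Any j of these fix j positions, leaving (8−j)! ways to fill the rest, and there are C(6,j) ways to pick which j.
By inclusion–exclusion, the number of valid placements is Σ_{j=0}^{6} (−1)^j C(6,j)·(8−j)!.
Computing: 40320 − 30240 + 10800 − 2400 + 360 − 36 + 2 = 18806.

18806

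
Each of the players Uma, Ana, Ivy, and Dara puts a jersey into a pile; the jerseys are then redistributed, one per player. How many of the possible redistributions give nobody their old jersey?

This is the derangement count D_4: permutations of 4 items with no fixed point.
By inclusion–exclusion this is Σ_{j=0}^{4} (−1)^j C(4,j)·(4−j)!.
Computing: 24 − 24 + 12 − 4 + 1 = 9.

9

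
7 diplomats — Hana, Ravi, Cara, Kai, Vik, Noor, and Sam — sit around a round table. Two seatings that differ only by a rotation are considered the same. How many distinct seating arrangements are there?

Around a circle, 7 distinct people have 7!/7 = (6)! = 720 rotationally distinct seatings.

720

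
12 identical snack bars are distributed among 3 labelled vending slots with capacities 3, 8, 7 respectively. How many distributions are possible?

By stars and bars, unrestricted non-negative solutions to x_1+…+x_3 = 12 number C(12+2,2) = 91.
Subtract solutions that violate a single cap (substitute x_i' = x_i − (cap_i+1)): x_1 ≥ 4 gives C(10,2) = 45; x_2 ≥ 9 gives C(5,2) = 10; x_3 ≥ 8 gives C(6,2) = 15. Together 70.
Add back pairs where two caps are both exceeded: 0 + 1 + 0 = 1.
By inclusion–exclusion the count is 91 − 70 + 1 = 22.

22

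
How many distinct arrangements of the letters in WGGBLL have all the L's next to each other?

Treat the 2 copies of L as a single block. The multiset to arrange is then {LL, B, G, G, W}, 5 items in all.
That gives (5)!/(2!) = 60 arrangements.

60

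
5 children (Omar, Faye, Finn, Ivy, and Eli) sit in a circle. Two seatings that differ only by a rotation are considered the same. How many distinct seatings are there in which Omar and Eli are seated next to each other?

Glue Omar and Eli into a block (2 internal orders). Seating 4 units around a circle gives (3)! arrangements.
So 2 × (3)! = 2 × 6 = 12.

12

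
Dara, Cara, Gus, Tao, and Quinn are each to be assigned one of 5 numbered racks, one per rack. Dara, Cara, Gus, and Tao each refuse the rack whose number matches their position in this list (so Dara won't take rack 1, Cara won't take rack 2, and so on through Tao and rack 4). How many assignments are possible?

53

Let Aᵢ (for 1 ≤ i ≤ 4) be the placements that put person i in their forbidden rack. Any j of these fix j positions, leaving (5−j)! ways to fill the rest, and there are C(4,j) ways to pick which j.
By inclusion–exclusion, the number of valid placements is Σ_{j=0}^{4} (−1)^j C(4,j)·(5−j)!.
Computing: 120 − 96 + 36 − 8 + 1 = 53.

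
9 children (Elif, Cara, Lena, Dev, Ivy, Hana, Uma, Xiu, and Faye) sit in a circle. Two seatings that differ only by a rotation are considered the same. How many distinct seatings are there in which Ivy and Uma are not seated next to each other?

Without the restriction there are (8)! = 40320 seatings.
Those with Ivy next to Uma: fuse the pair into one unit and seat 8 units around a circle — 2·(7)! = 10080.
Subtracting, 40320 − 10080 = 30240.

30240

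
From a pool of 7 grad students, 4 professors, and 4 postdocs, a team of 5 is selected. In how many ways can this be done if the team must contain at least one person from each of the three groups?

2044

With no constraint there are C(15,5) = 3003 possible selections.
Subtract selections that omit an entire group: no grad students → C(8,5) = 56; no professors → C(11,5) = 462; no postdocs → C(11,5) = 462.
Add back selections omitting two groups (i.e. drawn from a single group): C(7,5) + C(4,5) + C(4,5) = 21.
By inclusion–exclusion: 3003 − 980 + 21 = 2044.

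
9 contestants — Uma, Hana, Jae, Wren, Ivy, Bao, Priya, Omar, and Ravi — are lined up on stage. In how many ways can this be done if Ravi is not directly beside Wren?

Of the 9! = 362880 arrangements, those with Ravi and Wren adjacent number 2 × 8! = 80640 (treat the pair as a block with 2 internal orders).
Complementary counting: 362880 − 80640 = 282240.

282240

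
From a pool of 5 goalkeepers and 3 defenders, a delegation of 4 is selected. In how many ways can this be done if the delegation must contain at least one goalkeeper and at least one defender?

With no constraint there are C(8,4) = 70 possible selections.
Selections missing a whole group: no goalkeepers → C(3,4) = 0; no defenders → C(5,4) = 5.
Both groups omitted at once is impossible, so 70 − 5 = 65.

65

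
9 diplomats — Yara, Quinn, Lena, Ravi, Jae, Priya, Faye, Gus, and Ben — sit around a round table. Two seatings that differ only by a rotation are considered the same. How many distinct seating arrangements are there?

40320

Fix one person's seat to break rotational symmetry; the remaining 8 people can be arranged in (8)! = 40320 ways.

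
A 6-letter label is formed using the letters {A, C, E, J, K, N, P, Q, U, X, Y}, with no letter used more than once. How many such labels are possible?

332640

With no repetition, fill the 6 letters in order: 11 choices, then 10, down to 6.
That product is 11 × 10 × 9 × 8 × 7 × 6 = 332640.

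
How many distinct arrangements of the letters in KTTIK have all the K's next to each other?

Treat the 2 copies of K as a single block. The multiset to arrange is then {KK, I, T, T}, 4 items in all.
That gives (4)!/(2!) = 12 arrangements.

12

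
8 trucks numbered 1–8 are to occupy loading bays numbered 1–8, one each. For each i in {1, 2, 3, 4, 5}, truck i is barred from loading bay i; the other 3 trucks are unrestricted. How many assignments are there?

Let Aᵢ (for 1 ≤ i ≤ 5) be the placements that put truck i in its forbidden loading bay. Any j of these fix j positions, leaving (8−j)! ways to fill the rest, and there are C(5,j) ways to pick which j.
By inclusion–exclusion, the number of valid placements is Σ_{j=0}^{5} (−1)^j C(5,j)·(8−j)!.
Computing: 40320 − 25200 + 7200 − 1200 + 120 − 6 = 21234.

21234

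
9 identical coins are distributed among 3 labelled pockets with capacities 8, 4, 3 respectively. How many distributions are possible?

19

Ignoring the caps, the number of non-negative solutions to x_1+…+x_3 = 9 is C(11,2) = 55.
Subtract solutions that violate a single cap (substitute x_i' = x_i − (cap_i+1)): x_1 ≥ 9 gives C(2,2) = 1; x_2 ≥ 5 gives C(6,2) = 15; x_3 ≥ 4 gives C(7,2) = 21. Together 37.
Add back pairs where two caps are both exceeded: 0 + 0 + 1 = 1.
By inclusion–exclusion the count is 55 − 37 + 1 = 19.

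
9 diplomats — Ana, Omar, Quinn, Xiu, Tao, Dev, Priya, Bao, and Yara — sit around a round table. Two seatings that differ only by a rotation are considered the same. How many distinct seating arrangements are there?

40320

Around a circle, 9 distinct people have 9!/9 = (8)! = 40320 rotationally distinct seatings.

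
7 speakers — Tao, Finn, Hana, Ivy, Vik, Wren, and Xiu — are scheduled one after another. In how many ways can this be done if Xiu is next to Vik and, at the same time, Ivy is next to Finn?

480

Treat {Xiu,Vik} as one block (2 orders) and {Ivy,Finn} as another (2 orders).
That leaves 5 units to arrange: 2 × 2 × 5! = 4 × 120 = 480.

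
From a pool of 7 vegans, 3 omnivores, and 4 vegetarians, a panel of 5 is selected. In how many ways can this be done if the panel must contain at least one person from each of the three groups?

Total 5-person selections from all 14: C(14,5) = 2002.
Subtract selections that omit an entire group: no vegans → C(7,5) = 21; no omnivores → C(11,5) = 462; no vegetarians → C(10,5) = 252.
Add back selections omitting two groups (i.e. drawn from a single group): C(7,5) + C(3,5) + C(4,5) = 21.
By inclusion–exclusion: 2002 − 735 + 21 = 1288.

1288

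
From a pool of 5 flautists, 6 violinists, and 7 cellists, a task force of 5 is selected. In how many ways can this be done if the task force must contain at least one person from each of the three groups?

6055

Total 5-person selections from all 18: C(18,5) = 8568.
Subtract selections that omit an entire group: no flautists → C(13,5) = 1287; no violinists → C(12,5) = 792; no cellists → C(11,5) = 462.
Add back selections omitting two groups (i.e. drawn from a single group): C(5,5) + C(6,5) + C(7,5) = 28.
By inclusion–exclusion: 8568 − 2541 + 28 = 6055.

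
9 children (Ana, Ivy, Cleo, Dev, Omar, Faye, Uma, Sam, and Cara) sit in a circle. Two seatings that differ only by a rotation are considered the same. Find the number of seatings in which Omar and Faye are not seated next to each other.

All circular seatings of 9 people number (8)! = 40320.
Those with Omar next to Faye: fuse the pair into one unit and seat 8 units around a circle — 2·(7)! = 10080.
Subtracting, 40320 − 10080 = 30240.

30240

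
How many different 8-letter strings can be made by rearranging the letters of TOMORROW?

3360

Letter multiplicities in TOMORROW: M×1, O×3, R×2, T×1, W×1.
The number of distinct arrangements is 8!/(3!·2!) = 40320/12 = 3360.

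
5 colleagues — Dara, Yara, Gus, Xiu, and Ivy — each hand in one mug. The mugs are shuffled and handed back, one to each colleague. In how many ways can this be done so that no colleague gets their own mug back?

Count assignments avoiding every fixed point. For any j of the 5 colleagues fixed to their own mug, the other 5−j can be arranged in (5−j)! ways.
By inclusion–exclusion this is Σ_{j=0}^{5} (−1)^j C(5,j)·(5−j)!.
Computing: 120 − 120 + 60 − 20 + 5 − 1 = 44.

44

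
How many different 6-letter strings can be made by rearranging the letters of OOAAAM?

The 6 letters of OOAAAM have repeats: A appearing 3 times and O appearing twice.
The number of distinct arrangements is 6!/(3!·2!) = 720/12 = 60.

60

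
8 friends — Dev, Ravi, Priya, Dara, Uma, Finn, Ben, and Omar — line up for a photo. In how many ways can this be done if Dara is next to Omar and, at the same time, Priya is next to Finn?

Treat {Dara,Omar} as one block (2 orders) and {Priya,Finn} as another (2 orders).
That leaves 6 units to arrange: 2 × 2 × 6! = 4 × 720 = 2880.

2880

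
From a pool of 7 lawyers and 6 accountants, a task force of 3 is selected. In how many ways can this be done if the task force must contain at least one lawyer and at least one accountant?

231

With no constraint there are C(13,3) = 286 possible selections.
Selections missing a whole group: no lawyers → C(6,3) = 20; no accountants → C(7,3) = 35.
Both groups omitted at once is impossible, so 286 − 55 = 231.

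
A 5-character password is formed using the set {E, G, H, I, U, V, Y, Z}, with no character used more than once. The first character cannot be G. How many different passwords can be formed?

The first character has 8−1 = 7 choices (anything except G).
The remaining 4 characters are filled from the other 7 symbols without repetition: 7 × 6 × 5 × 4 = 840.
Total: 7 × 840 = 5880.

5880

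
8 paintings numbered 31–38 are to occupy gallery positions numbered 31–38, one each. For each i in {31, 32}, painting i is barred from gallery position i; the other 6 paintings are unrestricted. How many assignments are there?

30960

Let Aᵢ (for i ∈ {31, 32}) be the placements that put painting i in its forbidden gallery position. Any j of these fix j positions, leaving (8−j)! ways to fill the rest, and there are C(2,j) ways to pick which j.
By inclusion–exclusion, the number of valid placements is Σ_{j=0}^{2} (−1)^j C(2,j)·(8−j)!.
Computing: 40320 − 10080 + 720 = 30960.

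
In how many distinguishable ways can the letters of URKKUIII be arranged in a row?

1680

The 8 letters of URKKUIII have repeats: I appearing 3 times, K appearing twice, and U appearing twice.
So there are 8! / (3!·2!·2!) = 1680 distinguishable arrangements.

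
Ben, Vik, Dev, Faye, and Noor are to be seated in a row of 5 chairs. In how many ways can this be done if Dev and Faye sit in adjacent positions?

Glue Dev and Faye into one block (2 internal orders), leaving 4 units to arrange in a row.
So the count is 2·(4)! = 48.

48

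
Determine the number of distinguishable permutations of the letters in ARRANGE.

Letter multiplicities in ARRANGE: A×2, E×1, G×1, N×1, R×2.
The number of distinct arrangements is 7!/(2!·2!) = 5040/4 = 1260.

1260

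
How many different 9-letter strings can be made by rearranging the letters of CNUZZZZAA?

7560

The 9 letters of CNUZZZZAA have repeats: A appearing twice and Z appearing 4 times.
So there are 9! / (4!·2!) = 7560 distinguishable arrangements.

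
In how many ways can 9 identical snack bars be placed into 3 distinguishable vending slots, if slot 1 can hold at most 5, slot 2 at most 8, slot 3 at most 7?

By stars and bars, unrestricted non-negative solutions to x_1+…+x_3 = 9 number C(9+2,2) = 55.
Subtract solutions that violate a single cap (substitute x_i' = x_i − (cap_i+1)): x_1 ≥ 6 gives C(5,2) = 10; x_2 ≥ 9 gives C(2,2) = 1; x_3 ≥ 8 gives C(3,2) = 3. Together 14.
No two caps can be exceeded simultaneously, so the pair terms are all 0.
By inclusion–exclusion the count is 55 − 14 + 0 = 41.

41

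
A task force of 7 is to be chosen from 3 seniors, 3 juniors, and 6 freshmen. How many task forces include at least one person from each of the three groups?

720

Total 7-person selections from all 12: C(12,7) = 792.
Selections missing a whole group: no seniors → C(9,7) = 36; no juniors → C(9,7) = 36; no freshmen → C(6,7) = 0.
Add back selections omitting two groups (i.e. drawn from a single group): C(3,7) + C(3,7) + C(6,7) = 0.
By inclusion–exclusion: 792 − 72 + 0 = 720.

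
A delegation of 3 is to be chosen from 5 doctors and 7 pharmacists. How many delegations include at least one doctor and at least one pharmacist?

Unrestricted: C(12,3) = 220 ways to pick any 3 of the 12.
Selections missing a whole group: no doctors → C(7,3) = 35; no pharmacists → C(5,3) = 10.
Both groups omitted at once is impossible, so 220 − 45 = 175.

175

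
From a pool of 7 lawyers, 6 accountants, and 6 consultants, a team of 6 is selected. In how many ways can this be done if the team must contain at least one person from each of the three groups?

22785

Total 6-person selections from all 19: C(19,6) = 27132.
Selections missing a whole group: no lawyers → C(12,6) = 924; no accountants → C(13,6) = 1716; no consultants → C(13,6) = 1716.
Add back selections omitting two groups (i.e. drawn from a single group): C(7,6) + C(6,6) + C(6,6) = 9.
By inclusion–exclusion: 27132 − 4356 + 9 = 22785.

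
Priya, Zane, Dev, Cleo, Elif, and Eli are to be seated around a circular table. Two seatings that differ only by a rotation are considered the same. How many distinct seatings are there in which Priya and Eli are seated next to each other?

Treat {Priya, Eli} as one unit (2 internal orders) and seat the resulting 5 units around the table: (4)! circular arrangements.
So 2 × (4)! = 2 × 24 = 48.

48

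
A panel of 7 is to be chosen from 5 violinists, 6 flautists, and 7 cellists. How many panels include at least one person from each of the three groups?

With no constraint there are C(18,7) = 31824 possible selections.
Subtract selections that omit an entire group: no violinists → C(13,7) = 1716; no flautists → C(12,7) = 792; no cellists → C(11,7) = 330.
Add back selections omitting two groups (i.e. drawn from a single group): C(5,7) + C(6,7) + C(7,7) = 1.
By inclusion–exclusion: 31824 − 2838 + 1 = 28987.

28987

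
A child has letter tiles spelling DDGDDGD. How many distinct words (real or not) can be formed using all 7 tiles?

Letter multiplicities in DDGDDGD: D×5, G×2.
So there are 7! / (5!·2!) = 21 distinguishable arrangements.

21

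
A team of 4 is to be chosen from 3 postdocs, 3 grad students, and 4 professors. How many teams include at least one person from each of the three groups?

Unrestricted: C(10,4) = 210 ways to pick any 4 of the 10.
Selections missing a whole group: no postdocs → C(7,4) = 35; no grad students → C(7,4) = 35; no professors → C(6,4) = 15.
Add back selections omitting two groups (i.e. drawn from a single group): C(3,4) + C(3,4) + C(4,4) = 1.
By inclusion–exclusion: 210 − 85 + 1 = 126.

126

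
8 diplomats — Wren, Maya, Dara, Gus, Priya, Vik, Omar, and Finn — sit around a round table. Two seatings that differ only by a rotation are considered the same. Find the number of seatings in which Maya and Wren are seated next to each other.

1440

Treat {Maya, Wren} as one unit (2 internal orders) and seat the resulting 7 units around the table: (6)! circular arrangements.
So 2 × (6)! = 2 × 720 = 1440.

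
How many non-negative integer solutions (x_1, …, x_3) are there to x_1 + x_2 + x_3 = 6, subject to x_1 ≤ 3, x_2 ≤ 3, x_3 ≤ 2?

6

Ignoring the caps, the number of non-negative solutions to x_1+…+x_3 = 6 is C(8,2) = 28.
Subtract solutions that violate a single cap (substitute x_i' = x_i − (cap_i+1)): x_1 ≥ 4 gives C(4,2) = 6; x_2 ≥ 4 gives C(4,2) = 6; x_3 ≥ 3 gives C(5,2) = 10. Together 22.
No two caps can be exceeded simultaneously, so the pair terms are all 0.
By inclusion–exclusion the count is 28 − 22 + 0 = 6.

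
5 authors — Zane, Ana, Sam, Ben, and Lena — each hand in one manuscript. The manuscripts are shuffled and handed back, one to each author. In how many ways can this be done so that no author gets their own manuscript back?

Let Aᵢ be the assignments in which author i gets their own manuscript. We want the size of the complement of A₁∪…∪A_5.
By inclusion–exclusion this is Σ_{j=0}^{5} (−1)^j C(5,j)·(5−j)!.
Computing: 120 − 120 + 60 − 20 + 5 − 1 = 44.

44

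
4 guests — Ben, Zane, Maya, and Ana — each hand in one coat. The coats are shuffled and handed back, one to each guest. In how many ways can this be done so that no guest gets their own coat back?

9

Let Aᵢ be the assignments in which guest i gets their own coat. We want the size of the complement of A₁∪…∪A_4.
By inclusion–exclusion this is Σ_{j=0}^{4} (−1)^j C(4,j)·(4−j)!.
Computing: 24 − 24 + 12 − 4 + 1 = 9.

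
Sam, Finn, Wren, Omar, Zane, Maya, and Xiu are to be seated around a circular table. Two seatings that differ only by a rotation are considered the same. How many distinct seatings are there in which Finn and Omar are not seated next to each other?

480

All circular seatings of 7 people number (6)! = 720.
Those with Finn next to Omar: fuse the pair into one unit and seat 6 units around a circle — 2·(5)! = 240.
Subtracting, 720 − 240 = 480.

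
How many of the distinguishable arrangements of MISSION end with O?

With the last slot taken by O, it remains to arrange the other 6 letters (MISSIN).
Those 6 letters have I appearing twice and S appearing twice, giving (6)!/(2!·2!) = 180.

180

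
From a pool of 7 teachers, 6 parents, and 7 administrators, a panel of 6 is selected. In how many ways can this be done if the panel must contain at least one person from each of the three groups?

32340

With no constraint there are C(20,6) = 38760 possible selections.
Subtract selections that omit an entire group: no teachers → C(13,6) = 1716; no parents → C(14,6) = 3003; no administrators → C(13,6) = 1716.
Add back selections omitting two groups (i.e. drawn from a single group): C(7,6) + C(6,6) + C(7,6) = 15.
By inclusion–exclusion: 38760 − 6435 + 15 = 32340.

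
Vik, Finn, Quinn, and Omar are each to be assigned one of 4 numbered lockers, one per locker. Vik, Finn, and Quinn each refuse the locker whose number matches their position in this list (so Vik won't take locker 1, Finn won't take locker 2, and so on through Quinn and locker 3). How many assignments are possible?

11

Let Aᵢ (for i ∈ {1, 2, 3}) be the placements that put person i in their forbidden locker. Any j of these fix j positions, leaving (4−j)! ways to fill the rest, and there are C(3,j) ways to pick which j.
By inclusion–exclusion, the number of valid placements is Σ_{j=0}^{3} (−1)^j C(3,j)·(4−j)!.
Computing: 24 − 18 + 6 − 1 = 11.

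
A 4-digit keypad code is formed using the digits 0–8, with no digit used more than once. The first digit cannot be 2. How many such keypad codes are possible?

2688

The first digit has 9−1 = 8 choices (anything except 2).
The remaining 3 digits are filled from the other 8 symbols without repetition: 8 × 7 × 6 = 336.
Total: 8 × 336 = 2688.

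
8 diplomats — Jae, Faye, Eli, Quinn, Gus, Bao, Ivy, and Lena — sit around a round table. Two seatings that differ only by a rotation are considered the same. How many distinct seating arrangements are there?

5040

Fix one person's seat to break rotational symmetry; the remaining 7 people can be arranged in (7)! = 5040 ways.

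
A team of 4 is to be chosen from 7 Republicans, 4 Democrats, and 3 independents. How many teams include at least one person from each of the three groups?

462

With no constraint there are C(14,4) = 1001 possible selections.
Selections missing a whole group: no Republicans → C(7,4) = 35; no Democrats → C(10,4) = 210; no independents → C(11,4) = 330.
Add back selections omitting two groups (i.e. drawn from a single group): C(7,4) + C(4,4) + C(3,4) = 36.
By inclusion–exclusion: 1001 − 575 + 36 = 462.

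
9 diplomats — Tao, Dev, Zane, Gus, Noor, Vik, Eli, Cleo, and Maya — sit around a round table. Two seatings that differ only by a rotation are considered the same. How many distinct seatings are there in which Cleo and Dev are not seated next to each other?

30240

Without the restriction there are (8)! = 40320 seatings.
Seatings with Cleo beside Dev: treat them as a block with 2 internal orders, giving 2 × (7)! = 10080.
Subtracting, 40320 − 10080 = 30240.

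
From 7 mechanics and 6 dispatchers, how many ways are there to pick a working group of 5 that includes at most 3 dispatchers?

Split by how many dispatchers are chosen (0 through 3).
Sum: C(6,0)·C(7,5) + C(6,1)·C(7,4) + C(6,2)·C(7,3) + C(6,3)·C(7,2) = 21 + 210 + 525 + 420 = 1176.

1176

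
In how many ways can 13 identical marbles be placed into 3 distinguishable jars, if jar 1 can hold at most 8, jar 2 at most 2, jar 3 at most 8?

15

Without the upper bounds there are C(15,2) = 105 ways to split 13 among 3 jars.
Subtract solutions that violate a single cap (substitute x_i' = x_i − (cap_i+1)): x_1 ≥ 9 gives C(6,2) = 15; x_2 ≥ 3 gives C(12,2) = 66; x_3 ≥ 9 gives C(6,2) = 15. Together 96.
Add back pairs where two caps are both exceeded: 3 + 0 + 3 = 6.
By inclusion–exclusion the count is 105 − 96 + 6 = 15.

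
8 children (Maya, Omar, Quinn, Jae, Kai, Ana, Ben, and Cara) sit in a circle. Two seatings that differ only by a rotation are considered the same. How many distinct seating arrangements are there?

5040

Fix one person's seat to break rotational symmetry; the remaining 7 people can be arranged in (7)! = 5040 ways.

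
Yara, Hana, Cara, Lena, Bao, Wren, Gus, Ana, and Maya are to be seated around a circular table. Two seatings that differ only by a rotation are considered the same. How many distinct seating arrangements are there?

Seat Yara anywhere (absorbing the rotational symmetry), then permute the other 8: (8)! = 40320.

40320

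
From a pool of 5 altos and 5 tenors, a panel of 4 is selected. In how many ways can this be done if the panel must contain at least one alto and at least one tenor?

200

With no constraint there are C(10,4) = 210 possible selections.
Selections missing a whole group: no altos → C(5,4) = 5; no tenors → C(5,4) = 5.
Both groups omitted at once is impossible, so 210 − 10 = 200.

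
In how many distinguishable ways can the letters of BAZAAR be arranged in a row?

The 6 letters of BAZAAR have repeats: A appearing 3 times.
Dividing 6! = 720 by 3! = 6 for the repeated letters gives 120.

120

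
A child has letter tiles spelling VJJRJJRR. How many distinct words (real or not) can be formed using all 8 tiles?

280

Letter multiplicities in VJJRJJRR: J×4, R×3, V×1.
Dividing 8! = 40320 by 4!·3! = 144 for the repeated letters gives 280.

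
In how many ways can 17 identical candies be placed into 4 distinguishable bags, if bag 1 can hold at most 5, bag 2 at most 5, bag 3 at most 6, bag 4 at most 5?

35

Without the upper bounds there are C(20,3) = 1140 ways to split 17 among 4 bags.
Subtract solutions that violate a single cap (substitute x_i' = x_i − (cap_i+1)): x_1 ≥ 6 gives C(14,3) = 364; x_2 ≥ 6 gives C(14,3) = 364; x_3 ≥ 7 gives C(13,3) = 286; x_4 ≥ 6 gives C(14,3) = 364. Together 1378.
Add back pairs where two caps are both exceeded: 56 + 35 + 56 + 35 + 56 + 35 = 273.
By inclusion–exclusion the count is 1140 − 1378 + 273 = 35.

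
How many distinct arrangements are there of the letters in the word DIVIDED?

Letter multiplicities in DIVIDED: D×3, E×1, I×2, V×1.
The number of distinct arrangements is 7!/(3!·2!) = 5040/12 = 420.

420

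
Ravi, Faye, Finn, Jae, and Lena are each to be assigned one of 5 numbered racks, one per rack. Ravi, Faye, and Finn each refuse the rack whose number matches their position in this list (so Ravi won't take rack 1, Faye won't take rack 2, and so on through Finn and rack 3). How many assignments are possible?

64

Let Aᵢ (for i ∈ {1, 2, 3}) be the placements that put person i in their forbidden rack. Any j of these fix j positions, leaving (5−j)! ways to fill the rest, and there are C(3,j) ways to pick which j.
By inclusion–exclusion, the number of valid placements is Σ_{j=0}^{3} (−1)^j C(3,j)·(5−j)!.
Computing: 120 − 72 + 18 − 2 = 64.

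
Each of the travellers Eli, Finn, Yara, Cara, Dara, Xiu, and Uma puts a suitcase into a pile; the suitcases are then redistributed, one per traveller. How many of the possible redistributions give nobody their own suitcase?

1854

Let Aᵢ be the assignments in which traveller i gets their own suitcase. We want the size of the complement of A₁∪…∪A_7.
By inclusion–exclusion this is Σ_{j=0}^{7} (−1)^j C(7,j)·(7−j)!.
Computing: 5040 − 5040 + 2520 − 840 + 210 − 42 + 7 − 1 = 1854.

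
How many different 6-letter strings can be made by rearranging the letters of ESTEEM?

The 6 letters of ESTEEM have repeats: E appearing 3 times.
The number of distinct arrangements is 6!/(3!) = 720/6 = 120.

120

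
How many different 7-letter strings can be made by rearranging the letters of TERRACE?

TERRACE has 7 letters with E appearing twice and R appearing twice.
The number of distinct arrangements is 7!/(2!·2!) = 5040/4 = 1260.

1260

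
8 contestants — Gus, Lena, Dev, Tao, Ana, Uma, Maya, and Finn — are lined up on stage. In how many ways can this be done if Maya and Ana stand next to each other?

10080

Place the 6 others and the Maya-Ana pair as 7 objects in a line; the pair has 2 internal arrangements.
So the count is 2·(7)! = 10080.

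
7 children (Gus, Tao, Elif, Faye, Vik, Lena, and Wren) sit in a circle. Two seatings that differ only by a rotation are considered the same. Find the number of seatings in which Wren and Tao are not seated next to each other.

480

Without the restriction there are (6)! = 720 seatings.
Those with Wren next to Tao: fuse the pair into one unit and seat 6 units around a circle — 2·(5)! = 240.
Subtracting, 720 − 240 = 480.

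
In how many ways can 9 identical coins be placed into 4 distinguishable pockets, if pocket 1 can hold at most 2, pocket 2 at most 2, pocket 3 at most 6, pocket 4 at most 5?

Ignoring the caps, the number of non-negative solutions to x_1+…+x_4 = 9 is C(12,3) = 220.
Subtract solutions that violate a single cap (substitute x_i' = x_i − (cap_i+1)): x_1 ≥ 3 gives C(9,3) = 84; x_2 ≥ 3 gives C(9,3) = 84; x_3 ≥ 7 gives C(5,3) = 10; x_4 ≥ 6 gives C(6,3) = 20. Together 198.
Add back pairs where two caps are both exceeded: 20 + 0 + 1 + 0 + 1 + 0 = 22.
By inclusion–exclusion the count is 220 − 198 + 22 = 44.

44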